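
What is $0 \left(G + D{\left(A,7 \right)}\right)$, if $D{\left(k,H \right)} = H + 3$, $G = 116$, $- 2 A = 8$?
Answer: $0$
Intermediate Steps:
$A = -4$ ($A = \left(- \frac{1}{2}\right) 8 = -4$)
$D{\left(k,H \right)} = 3 + H$
$0 \left(G + D{\left(A,7 \right)}\right) = 0 \left(116 + \left(3 + 7\right)\right) = 0 \left(116 + 10\right) = 0 \cdot 126 = 0$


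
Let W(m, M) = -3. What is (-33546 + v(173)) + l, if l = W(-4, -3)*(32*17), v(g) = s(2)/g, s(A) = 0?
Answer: -35178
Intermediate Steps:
v(g) = 0 (v(g) = 0/g = 0)
l = -1632 (l = -96*17 = -3*544 = -1632)
(-33546 + v(173)) + l = (-33546 + 0) - 1632 = -33546 - 1632 = -35178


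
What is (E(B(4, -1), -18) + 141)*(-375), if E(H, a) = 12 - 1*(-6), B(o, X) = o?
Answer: -59625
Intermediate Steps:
E(H, a) = 18 (E(H, a) = 12 + 6 = 18)
(E(B(4, -1), -18) + 141)*(-375) = (18 + 141)*(-375) = 159*(-375) = -59625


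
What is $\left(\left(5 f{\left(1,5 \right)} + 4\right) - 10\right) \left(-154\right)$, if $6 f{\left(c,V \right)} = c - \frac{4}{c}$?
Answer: $1309$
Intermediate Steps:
$f{\left(c,V \right)} = - \frac{2}{3 c} + \frac{c}{6}$ ($f{\left(c,V \right)} = \frac{c - \frac{4}{c}}{6} = - \frac{2}{3 c} + \frac{c}{6}$)
$\left(\left(5 f{\left(1,5 \right)} + 4\right) - 10\right) \left(-154\right) = \left(\left(5 \frac{-4 + 1^{2}}{6 \cdot 1} + 4\right) - 10\right) \left(-154\right) = \left(\left(5 \cdot \frac{1}{6} \cdot 1 \left(-4 + 1\right) + 4\right) - 10\right) \left(-154\right) = \left(\left(5 \cdot \frac{1}{6} \cdot 1 \left(-3\right) + 4\right) - 10\right) \left(-154\right) = \left(\left(5 \left(- \frac{1}{2}\right) + 4\right) - 10\right) \left(-154\right) = \left(\left(- \frac{5}{2} + 4\right) - 10\right) \left(-154\right) = \left(\frac{3}{2} - 10\right) \left(-154\right) = \left(- \frac{17}{2}\right) \left(-154\right) = 1309$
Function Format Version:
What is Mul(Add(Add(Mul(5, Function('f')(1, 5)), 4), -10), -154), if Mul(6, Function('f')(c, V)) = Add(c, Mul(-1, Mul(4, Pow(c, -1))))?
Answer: 1309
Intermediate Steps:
Function('f')(c, V) = Add(Mul(Rational(-2, 3), Pow(c, -1)), Mul(Rational(1, 6), c)) (Function('f')(c, V) = Mul(Rational(1, 6), Add(c, Mul(-1, Mul(4, Pow(c, -1))))) = Mul(Rational(1, 6), Add(c, Mul(-4, Pow(c, -1)))) = Add(Mul(Rational(-2, 3), Pow(c, -1)), Mul(Rational(1, 6), c)))
Mul(Add(Add(Mul(5, Function('f')(1, 5)), 4), -10), -154) = Mul(Add(Add(Mul(5, Mul(Rational(1, 6), Pow(1, -1), Add(-4, Pow(1, 2)))), 4), -10), -154) = Mul(Add(Add(Mul(5, Mul(Rational(1, 6), 1, Add(-4, 1))), 4), -10), -154) = Mul(Add(Add(Mul(5, Mul(Rational(1, 6), 1, -3)), 4), -10), -154) = Mul(Add(Add(Mul(5, Rational(-1, 2)), 4), -10), -154) = Mul(Add(Add(Rational(-5, 2), 4), -10), -154) = Mul(Add(Rational(3, 2), -10), -154) = Mul(Rational(-17, 2), -154) = 1309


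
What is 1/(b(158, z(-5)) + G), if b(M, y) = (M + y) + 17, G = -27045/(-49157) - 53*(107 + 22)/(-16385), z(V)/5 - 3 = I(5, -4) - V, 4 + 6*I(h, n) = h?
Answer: 4832624670/1047716803679 ≈ 0.0046125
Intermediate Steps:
I(h, n) = -⅔ + h/6
z(V) = 95/6 - 5*V (z(V) = 15 + 5*((-⅔ + (⅙)*5) - V) = 15 + 5*((-⅔ + ⅚) - V) = 15 + 5*(⅙ - V) = 15 + (⅚ - 5*V) = 95/6 - 5*V)
G = 779218734/805437445 (G = -27045*(-1/49157) - 53*129*(-1/16385) = 27045/49157 - 6837*(-1/16385) = 27045/49157 + 6837/16385 = 779218734/805437445 ≈ 0.96745)
b(M, y) = 17 + M + y
1/(b(158, z(-5)) + G) = 1/((17 + 158 + (95/6 - 5*(-5))) + 779218734/805437445) = 1/((17 + 158 + (95/6 + 25)) + 779218734/805437445) = 1/((17 + 158 + 245/6) + 779218734/805437445) = 1/(1295/6 + 779218734/805437445) = 1/(1047716803679/4832624670) = 4832624670/1047716803679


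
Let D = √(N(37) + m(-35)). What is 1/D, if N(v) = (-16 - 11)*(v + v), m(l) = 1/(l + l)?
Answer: -I*√9790270/139861 ≈ -0.022372*I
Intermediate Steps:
m(l) = 1/(2*l)
N(v) = -54*v
D = I*√9790270/70 (D = √(-54*37 + (½)/(-35)) = √(-1998 + (½)*(-1/35)) = √(-1998 - 1/70) = √(-139861/70) = I*√9790270/70 ≈ 44.699*I)
1/D = 1/(I*√9790270/70) = -I*√9790270/139861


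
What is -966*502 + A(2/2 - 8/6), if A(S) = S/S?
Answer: -484931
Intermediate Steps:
A(S) = 1
-966*502 + A(2/2 - 8/6) = -966*502 + 1 = -484932 + 1 = -484931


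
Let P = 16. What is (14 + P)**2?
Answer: 900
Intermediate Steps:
(14 + P)**2 = (14 + 16)**2 = 30**2 = 900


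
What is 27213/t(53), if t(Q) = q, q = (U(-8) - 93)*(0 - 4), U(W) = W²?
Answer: 27213/116 ≈ 234.59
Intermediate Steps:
q = 116 (q = ((-8)² - 93)*(0 - 4) = (64 - 93)*(-4) = -29*(-4) = 116)
t(Q) = 116
27213/t(53) = 27213/116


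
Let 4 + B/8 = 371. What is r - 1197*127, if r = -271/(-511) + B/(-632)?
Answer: -6137021139/40369 ≈ -1.5202e+5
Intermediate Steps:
B = 2936 (B = -32 + 8*371 = -32 + 2968 = 2936)
r = -166128/40369 (r = -271/(-511) + 2936/(-632) = -271*(-1/511) + 2936*(-1/632) = 271/511 - 367/79 = -166128/40369 ≈ -4.1152)
r - 1197*127 = -166128/40369 - 1197*127 = -166128/40369 - 152019 = -6137021139/40369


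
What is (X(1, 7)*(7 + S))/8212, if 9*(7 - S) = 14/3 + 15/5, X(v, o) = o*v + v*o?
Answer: 2485/110862 ≈ 0.022415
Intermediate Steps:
X(v, o) = 2*o*v (X(v, o) = o*v + o*v = 2*o*v)
S = 166/27 (S = 7 - (14/3 + 15/5)/9 = 7 - (14*(⅓) + 15*(⅕))/9 = 7 - (14/3 + 3)/9 = 7 - ⅑*23/3 = 7 - 23/27 = 166/27 ≈ 6.1481)
(X(1, 7)*(7 + S))/8212 = ((2*7*1)*(7 + 166/27))/8212 = (14*(355/27))*(1/8212) = (4970/27)*(1/8212) = 2485/110862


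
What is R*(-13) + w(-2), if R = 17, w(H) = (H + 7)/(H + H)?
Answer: -889/4 ≈ -222.25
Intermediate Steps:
w(H) = (7 + H)/(2*H) (w(H) = (7 + H)/((2*H)) = (7 + H)*(1/(2*H)) = (7 + H)/(2*H))
R*(-13) + w(-2) = 17*(-13) + (½)*(7 - 2)/(-2) = -221 + (½)*(-½)*5 = -221 - 5/4 = -889/4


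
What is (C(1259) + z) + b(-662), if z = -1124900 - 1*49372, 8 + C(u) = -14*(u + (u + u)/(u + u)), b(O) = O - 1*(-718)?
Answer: -1191864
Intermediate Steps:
b(O) = 718 + O (b(O) = O + 718 = 718 + O)
C(u) = -22 - 14*u (C(u) = -8 - 14*(u + (u + u)/(u + u)) = -8 - 14*(u + (2*u)/((2*u))) = -8 - 14*(u + (2*u)*(1/(2*u))) = -8 - 14*(u + 1) = -8 - 14*(1 + u) = -8 + (-14 - 14*u) = -22 - 14*u)
z = -1174272 (z = -1124900 - 49372 = -1174272)
(C(1259) + z) + b(-662) = ((-22 - 14*1259) - 1174272) + (718 - 662) = ((-22 - 17626) - 1174272) + 56 = (-17648 - 1174272) + 56 = -1191920 + 56 = -1191864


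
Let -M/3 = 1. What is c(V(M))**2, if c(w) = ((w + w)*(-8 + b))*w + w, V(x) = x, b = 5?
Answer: 3249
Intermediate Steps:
M = -3 (M = -3*1 = -3)
c(w) = w - 6*w**2 (c(w) = ((w + w)*(-8 + 5))*w + w = ((2*w)*(-3))*w + w = (-6*w)*w + w = -6*w**2 + w = w - 6*w**2)
c(V(M))**2 = (-3*(1 - 6*(-3)))**2 = (-3*(1 + 18))**2 = (-3*19)**2 = (-57)**2 = 3249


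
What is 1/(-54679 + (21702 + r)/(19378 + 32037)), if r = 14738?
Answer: -10283/562256869 ≈ -1.8289e-5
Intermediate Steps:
1/(-54679 + (21702 + r)/(19378 + 32037)) = 1/(-54679 + (21702 + 14738)/(19378 + 32037)) = 1/(-54679 + 36440/51415) = 1/(-54679 + 36440*(1/51415)) = 1/(-54679 + 7288/10283) = 1/(-562256869/10283) = -10283/562256869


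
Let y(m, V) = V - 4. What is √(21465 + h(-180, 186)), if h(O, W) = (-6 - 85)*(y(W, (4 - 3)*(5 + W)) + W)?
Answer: I*√12478 ≈ 111.7*I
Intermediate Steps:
y(m, V) = -4 + V
h(O, W) = -91 - 182*W (h(O, W) = (-6 - 85)*((-4 + (4 - 3)*(5 + W)) + W) = -91*((-4 + 1*(5 + W)) + W) = -91*((-4 + (5 + W)) + W) = -91*((1 + W) + W) = -91*(1 + 2*W) = -91 - 182*W)
√(21465 + h(-180, 186)) = √(21465 + (-91 - 182*186)) = √(21465 + (-91 - 33852)) = √(21465 - 33943) = √(-12478) = I*√12478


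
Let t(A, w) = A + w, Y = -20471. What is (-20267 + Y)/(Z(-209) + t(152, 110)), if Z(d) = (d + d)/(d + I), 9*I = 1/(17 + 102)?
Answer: -4559356222/29546617 ≈ -154.31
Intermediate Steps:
I = 1/1071 (I = 1/(9*(17 + 102)) = (⅑)/119 = (⅑)*(1/119) = 1/1071 ≈ 0.00093371)
Z(d) = 2*d/(1/1071 + d) (Z(d) = (d + d)/(d + 1/1071) = (2*d)/(1/1071 + d) = 2*d/(1/1071 + d))
(-20267 + Y)/(Z(-209) + t(152, 110)) = (-20267 - 20471)/(2142*(-209)/(1 + 1071*(-209)) + (152 + 110)) = -40738/(2142*(-209)/(1 - 223839) + 262) = -40738/(2142*(-209)/(-223838) + 262) = -40738/(2142*(-209)*(-1/223838) + 262) = -40738/(223839/111919 + 262) = -40738/29546617/111919 = -40738*111919/29546617 = -4559356222/29546617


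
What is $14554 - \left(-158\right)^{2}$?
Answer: $-10410$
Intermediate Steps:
$14554 - \left(-158\right)^{2} = 14554 - 24964 = -10410$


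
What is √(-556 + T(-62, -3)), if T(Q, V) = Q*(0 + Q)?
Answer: 2*√822 ≈ 57.341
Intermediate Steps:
T(Q, V) = Q² (T(Q, V) = Q*Q = Q²)
√(-556 + T(-62, -3)) = √(-556 + (-62)²) = √(-556 + 3844) = √3288 = 2*√822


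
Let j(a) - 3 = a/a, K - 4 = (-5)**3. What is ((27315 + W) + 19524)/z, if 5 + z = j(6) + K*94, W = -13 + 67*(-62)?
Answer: -6096/1625 ≈ -3.7514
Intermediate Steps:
K = -121 (K = 4 + (-5)**3 = 4 - 125 = -121)
j(a) = 4 (j(a) = 3 + a/a = 3 + 1 = 4)
W = -4167 (W = -13 - 4154 = -4167)
z = -11375 (z = -5 + (4 - 121*94) = -5 + (4 - 11374) = -5 - 11370 = -11375)
((27315 + W) + 19524)/z = ((27315 - 4167) + 19524)/(-11375) = (23148 + 19524)*(-1/11375) = 42672*(-1/11375) = -6096/1625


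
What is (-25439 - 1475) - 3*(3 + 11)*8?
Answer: -27250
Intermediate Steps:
(-25439 - 1475) - 3*(3 + 11)*8 = -26914 - 3*14*8 = -26914 - 42*8 = -26914 - 336 = -27250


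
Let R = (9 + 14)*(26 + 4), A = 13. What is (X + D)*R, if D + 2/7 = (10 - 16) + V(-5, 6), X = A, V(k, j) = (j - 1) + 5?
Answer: 80730/7 ≈ 11533.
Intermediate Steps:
V(k, j) = 4 + j (V(k, j) = (-1 + j) + 5 = 4 + j)
X = 13
D = 26/7 (D = -2/7 + ((10 - 16) + (4 + 6)) = -2/7 + (-6 + 10) = -2/7 + 4 = 26/7 ≈ 3.7143)
R = 690 (R = 23*30 = 690)
(X + D)*R = (13 + 26/7)*690 = (117/7)*690 = 80730/7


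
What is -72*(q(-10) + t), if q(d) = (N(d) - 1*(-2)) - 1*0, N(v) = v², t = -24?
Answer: -5616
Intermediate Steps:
q(d) = 2 + d² (q(d) = (d² - 1*(-2)) - 1*0 = (d² + 2) + 0 = (2 + d²) + 0 = 2 + d²)
-72*(q(-10) + t) = -72*((2 + (-10)²) - 24) = -72*((2 + 100) - 24) = -72*(102 - 24) = -72*78 = -5616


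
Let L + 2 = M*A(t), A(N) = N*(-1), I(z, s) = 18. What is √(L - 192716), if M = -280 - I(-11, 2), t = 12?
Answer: I*√189142 ≈ 434.9*I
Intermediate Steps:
A(N) = -N
M = -298 (M = -280 - 1*18 = -280 - 18 = -298)
L = 3574 (L = -2 - (-298)*12 = -2 - 298*(-12) = -2 + 3576 = 3574)
√(L - 192716) = √(3574 - 192716) = √(-189142) = I*√189142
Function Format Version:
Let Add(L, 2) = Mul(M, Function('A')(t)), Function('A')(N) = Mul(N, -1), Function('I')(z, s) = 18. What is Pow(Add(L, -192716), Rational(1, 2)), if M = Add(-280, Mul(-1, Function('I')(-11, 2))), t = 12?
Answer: Mul(I, Pow(189142, Rational(1, 2))) ≈ Mul(434.90, I)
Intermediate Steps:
Function('A')(N) = Mul(-1, N)
M = -298 (M = Add(-280, Mul(-1, 18)) = Add(-280, -18) = -298)
L = 3574 (L = Add(-2, Mul(-298, Mul(-1, 12))) = Add(-2, Mul(-298, -12)) = Add(-2, 3576) = 3574)
Pow(Add(L, -192716), Rational(1, 2)) = Pow(Add(3574, -192716), Rational(1, 2)) = Pow(-189142, Rational(1, 2)) = Mul(I, Pow(189142, Rational(1, 2)))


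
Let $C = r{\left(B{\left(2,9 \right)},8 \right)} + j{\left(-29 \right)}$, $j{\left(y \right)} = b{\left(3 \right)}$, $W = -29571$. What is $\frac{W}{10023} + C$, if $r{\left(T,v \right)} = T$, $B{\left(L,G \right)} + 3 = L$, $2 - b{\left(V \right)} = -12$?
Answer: $\frac{33576}{3341} \approx 10.05$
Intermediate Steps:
$b{\left(V \right)} = 14$ ($b{\left(V \right)} = 2 - -12 = 2 + 12 = 14$)
$B{\left(L,G \right)} = -3 + L$
$j{\left(y \right)} = 14$
$C = 13$ ($C = \left(-3 + 2\right) + 14 = -1 + 14 = 13$)
$\frac{W}{10023} + C = - \frac{29571}{10023} + 13 = \left(-29571\right) \frac{1}{10023} + 13 = - \frac{9857}{3341} + 13 = \frac{33576}{3341}$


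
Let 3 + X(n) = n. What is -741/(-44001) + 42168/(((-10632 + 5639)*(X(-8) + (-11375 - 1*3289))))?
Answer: 18716729981/1074684457425 ≈ 0.017416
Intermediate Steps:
X(n) = -3 + n
-741/(-44001) + 42168/(((-10632 + 5639)*(X(-8) + (-11375 - 1*3289)))) = -741/(-44001) + 42168/(((-10632 + 5639)*((-3 - 8) + (-11375 - 1*3289)))) = -741*(-1/44001) + 42168/((-4993*(-11 + (-11375 - 3289)))) = 247/14667 + 42168/((-4993*(-11 - 14664))) = 247/14667 + 42168/((-4993*(-14675))) = 247/14667 + 42168/73272275 = 18716729981/1074684457425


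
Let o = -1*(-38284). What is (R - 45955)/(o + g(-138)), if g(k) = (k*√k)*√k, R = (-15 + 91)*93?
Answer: -38887/57328 ≈ -0.67832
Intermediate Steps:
R = 7068 (R = 76*93 = 7068)
g(k) = k² (g(k) = k^(3/2)*√k = k²)
o = 38284
(R - 45955)/(o + g(-138)) = (7068 - 45955)/(38284 + (-138)²) = -38887/(38284 + 19044) = -38887/57328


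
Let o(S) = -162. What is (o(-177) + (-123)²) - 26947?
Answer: -11980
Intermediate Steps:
(o(-177) + (-123)²) - 26947 = (-162 + (-123)²) - 26947 = (-162 + 15129) - 26947 = 14967 - 26947 = -11980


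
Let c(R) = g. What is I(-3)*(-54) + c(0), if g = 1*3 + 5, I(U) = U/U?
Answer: -46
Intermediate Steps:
I(U) = 1
g = 8 (g = 3 + 5 = 8)
c(R) = 8
I(-3)*(-54) + c(0) = 1*(-54) + 8 = -54 + 8 = -46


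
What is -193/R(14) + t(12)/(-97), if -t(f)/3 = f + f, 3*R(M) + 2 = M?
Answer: -18433/388 ≈ -47.508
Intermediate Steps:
R(M) = -⅔ + M/3
t(f) = -6*f (t(f) = -3*(f + f) = -6*f)
-193/R(14) + t(12)/(-97) = -193/(-⅔ + (⅓)*14) - 6*12/(-97) = -193/(-⅔ + 14/3) - 72*(-1/97) = -193/4 + 72/97 = -18433/388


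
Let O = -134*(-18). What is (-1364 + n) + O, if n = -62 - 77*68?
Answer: -4250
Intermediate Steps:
n = -5298 (n = -62 - 5236 = -5298)
O = 2412
(-1364 + n) + O = (-1364 - 5298) + 2412 = -6662 + 2412 = -4250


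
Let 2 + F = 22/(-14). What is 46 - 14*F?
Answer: 96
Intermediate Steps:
F = -25/7 (F = -2 + 22/(-14) = -2 + 22*(-1/14) = -2 - 11/7 = -25/7 ≈ -3.5714)
46 - 14*F = 46 - 14*(-25/7) = 46 + 50 = 96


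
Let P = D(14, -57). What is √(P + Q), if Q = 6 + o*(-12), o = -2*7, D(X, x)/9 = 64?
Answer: 5*√30 ≈ 27.386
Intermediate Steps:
D(X, x) = 576 (D(X, x) = 9*64 = 576)
o = -14
Q = 174 (Q = 6 - 14*(-12) = 6 + 168 = 174)
P = 576
√(P + Q) = √(576 + 174) = √750 = 5*√30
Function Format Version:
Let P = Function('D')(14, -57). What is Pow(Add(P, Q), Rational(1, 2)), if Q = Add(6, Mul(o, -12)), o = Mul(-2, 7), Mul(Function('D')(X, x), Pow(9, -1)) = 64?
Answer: Mul(5, Pow(30, Rational(1, 2))) ≈ 27.386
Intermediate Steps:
Function('D')(X, x) = 576 (Function('D')(X, x) = Mul(9, 64) = 576)
o = -14
Q = 174 (Q = Add(6, Mul(-14, -12)) = Add(6, 168) = 174)
P = 576
Pow(Add(P, Q), Rational(1, 2)) = Pow(Add(576, 174), Rational(1, 2)) = Pow(750, Rational(1, 2)) = Mul(5, Pow(30, Rational(1, 2)))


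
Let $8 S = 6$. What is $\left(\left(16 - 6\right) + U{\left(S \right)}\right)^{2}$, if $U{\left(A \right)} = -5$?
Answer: $25$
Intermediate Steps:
$S = \frac{3}{4}$ ($S = \frac{1}{8} \cdot 6 = \frac{3}{4} \approx 0.75$)
$\left(\left(16 - 6\right) + U{\left(S \right)}\right)^{2} = \left(\left(16 - 6\right) - 5\right)^{2} = \left(10 - 5\right)^{2} = 5^{2} = 25$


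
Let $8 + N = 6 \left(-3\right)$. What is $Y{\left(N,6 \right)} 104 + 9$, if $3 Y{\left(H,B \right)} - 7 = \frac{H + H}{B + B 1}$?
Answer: $\frac{913}{9} \approx 101.44$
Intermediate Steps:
$N = -26$ ($N = -8 + 6 \left(-3\right) = -8 - 18 = -26$)
$Y{\left(H,B \right)} = \frac{7}{3} + \frac{H}{3 B}$ ($Y{\left(H,B \right)} = \frac{7}{3} + \frac{\left(H + H\right) \frac{1}{B + B 1}}{3} = \frac{7}{3} + \frac{2 H \frac{1}{B + B}}{3} = \frac{7}{3} + \frac{2 H \frac{1}{2 B}}{3} = \frac{7}{3} + \frac{H \frac{1}{B}}{3} = \frac{7}{3} + \frac{H}{3 B}$)
$Y{\left(N,6 \right)} 104 + 9 = \frac{-26 + 7 \cdot 6}{3 \cdot 6} \cdot 104 + 9 = \frac{1}{3} \cdot \frac{1}{6} \left(-26 + 42\right) 104 + 9 = \frac{1}{3} \cdot \frac{1}{6} \cdot 16 \cdot 104 + 9 = \frac{8}{9} \cdot 104 + 9 = \frac{832}{9} + 9 = \frac{913}{9}$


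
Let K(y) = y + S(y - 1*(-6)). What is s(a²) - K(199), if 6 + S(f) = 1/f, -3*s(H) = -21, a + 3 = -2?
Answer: -38131/205 ≈ -186.00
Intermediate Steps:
a = -5 (a = -3 - 2 = -5)
s(H) = 7 (s(H) = -⅓*(-21) = 7)
S(f) = -6 + 1/f
K(y) = -6 + y + 1/(6 + y) (K(y) = y + (-6 + 1/(y - 1*(-6))) = y + (-6 + 1/(y + 6)) = y + (-6 + 1/(6 + y)) = -6 + y + 1/(6 + y))
s(a²) - K(199) = 7 - (-35 + 199²)/(6 + 199) = 7 - (-35 + 39601)/205 = 7 - 39566/205 = -38131/205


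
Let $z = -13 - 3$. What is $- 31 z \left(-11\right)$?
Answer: $-5456$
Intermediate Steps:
$z = -16$ ($z = -13 - 3 = -16$)
$- 31 z \left(-11\right) = \left(-31\right) \left(-16\right) \left(-11\right) = 496 \left(-11\right) = -5456$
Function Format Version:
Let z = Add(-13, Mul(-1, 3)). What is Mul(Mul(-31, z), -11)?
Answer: -5456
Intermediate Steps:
z = -16 (z = Add(-13, -3) = -16)
Mul(Mul(-31, z), -11) = Mul(Mul(-31, -16), -11) = Mul(496, -11) = -5456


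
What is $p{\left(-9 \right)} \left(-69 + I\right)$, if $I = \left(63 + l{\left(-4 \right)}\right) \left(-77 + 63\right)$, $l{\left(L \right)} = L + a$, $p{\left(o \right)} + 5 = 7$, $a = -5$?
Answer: $-1650$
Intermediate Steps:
$p{\left(o \right)} = 2$ ($p{\left(o \right)} = -5 + 7 = 2$)
$l{\left(L \right)} = -5 + L$ ($l{\left(L \right)} = L - 5 = -5 + L$)
$I = -756$ ($I = \left(63 - 9\right) \left(-77 + 63\right) = \left(63 - 9\right) \left(-14\right) = 54 \left(-14\right) = -756$)
$p{\left(-9 \right)} \left(-69 + I\right) = 2 \left(-69 - 756\right) = 2 \left(-825\right) = -1650$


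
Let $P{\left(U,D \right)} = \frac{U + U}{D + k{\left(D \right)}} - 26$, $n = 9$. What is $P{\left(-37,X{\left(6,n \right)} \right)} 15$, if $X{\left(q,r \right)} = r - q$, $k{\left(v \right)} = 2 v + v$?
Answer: $- \frac{965}{2} \approx -482.5$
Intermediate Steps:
$k{\left(v \right)} = 3 v$
$P{\left(U,D \right)} = -26 + \frac{U}{2 D}$ ($P{\left(U,D \right)} = \frac{U + U}{D + 3 D} - 26 = \frac{2 U}{4 D} - 26 = 2 U \frac{1}{4 D} - 26 = \frac{U}{2 D} - 26 = -26 + \frac{U}{2 D}$)
$P{\left(-37,X{\left(6,n \right)} \right)} 15 = \left(-26 + \frac{1}{2} \left(-37\right) \frac{1}{9 - 6}\right) 15 = \left(-26 + \frac{1}{2} \left(-37\right) \frac{1}{3}\right) 15 = \left(-26 - \frac{37}{6}\right) 15 = \left(- \frac{193}{6}\right) 15 = - \frac{965}{2}$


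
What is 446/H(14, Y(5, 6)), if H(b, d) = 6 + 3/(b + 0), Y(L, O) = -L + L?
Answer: 6244/87 ≈ 71.770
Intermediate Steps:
Y(L, O) = 0
H(b, d) = 6 + 3/b
446/H(14, Y(5, 6)) = 446/(6 + 3/14) = 446/(87/14) = 446*(14/87) = 6244/87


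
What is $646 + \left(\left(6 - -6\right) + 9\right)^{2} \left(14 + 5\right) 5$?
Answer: $42541$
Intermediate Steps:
$646 + \left(\left(6 - -6\right) + 9\right)^{2} \left(14 + 5\right) 5 = 646 + \left(\left(6 + 6\right) + 9\right)^{2} \cdot 19 \cdot 5 = 646 + \left(12 + 9\right)^{2} \cdot 95 = 646 + 21^{2} \cdot 95 = 646 + 441 \cdot 95 = 646 + 41895 = 42541$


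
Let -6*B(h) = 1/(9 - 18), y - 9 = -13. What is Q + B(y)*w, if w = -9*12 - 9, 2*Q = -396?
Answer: -1201/6 ≈ -200.17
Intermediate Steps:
y = -4 (y = 9 - 13 = -4)
B(h) = 1/54 (B(h) = -1/(6*(9 - 18)) = -⅙/(-9) = -⅙*(-⅑) = 1/54)
Q = -198 (Q = (½)*(-396) = -198)
w = -117 (w = -108 - 9 = -117)
Q + B(y)*w = -198 + (1/54)*(-117) = -198 - 13/6 = -1201/6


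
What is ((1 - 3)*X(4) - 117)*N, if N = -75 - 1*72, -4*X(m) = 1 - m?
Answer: 34839/2 ≈ 17420.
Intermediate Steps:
X(m) = -¼ + m/4 (X(m) = -(1 - m)/4 = -¼ + m/4)
N = -147 (N = -75 - 72 = -147)
((1 - 3)*X(4) - 117)*N = ((1 - 3)*(-¼ + (¼)*4) - 117)*(-147) = (-2*(-¼ + 1) - 117)*(-147) = (-2*¾ - 117)*(-147) = (-3/2 - 117)*(-147) = -237/2*(-147) = 34839/2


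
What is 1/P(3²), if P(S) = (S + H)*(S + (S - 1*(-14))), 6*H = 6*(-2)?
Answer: 1/224 ≈ 0.0044643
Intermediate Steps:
H = -2 (H = (6*(-2))/6 = (⅙)*(-12) = -2)
P(S) = (-2 + S)*(14 + 2*S) (P(S) = (S - 2)*(S + (S - 1*(-14))) = (-2 + S)*(S + (S + 14)) = (-2 + S)*(S + (14 + S)) = (-2 + S)*(14 + 2*S))
1/P(3²) = 1/(-28 + 2*(3²)² + 10*3²) = 1/(-28 + 2*9² + 10*9) = 1/(-28 + 2*81 + 90) = 1/(-28 + 162 + 90) = 1/224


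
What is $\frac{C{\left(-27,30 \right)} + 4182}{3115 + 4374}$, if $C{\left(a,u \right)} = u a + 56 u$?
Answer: $\frac{5052}{7489} \approx 0.67459$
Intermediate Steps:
$C{\left(a,u \right)} = 56 u + a u$ ($C{\left(a,u \right)} = a u + 56 u = 56 u + a u$)
$\frac{C{\left(-27,30 \right)} + 4182}{3115 + 4374} = \frac{30 \left(56 - 27\right) + 4182}{3115 + 4374} = \frac{30 \cdot 29 + 4182}{7489} = \left(870 + 4182\right) \frac{1}{7489} = 5052 \cdot \frac{1}{7489} = \frac{5052}{7489}$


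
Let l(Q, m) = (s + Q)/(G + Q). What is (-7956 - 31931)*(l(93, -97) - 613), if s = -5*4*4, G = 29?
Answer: 2982470651/122 ≈ 2.4446e+7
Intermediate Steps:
s = -80 (s = -20*4 = -80)
l(Q, m) = (-80 + Q)/(29 + Q)
(-7956 - 31931)*(l(93, -97) - 613) = (-7956 - 31931)*((-80 + 93)/(29 + 93) - 613) = -39887*(13/122 - 613) = -39887*(-74773/122) = 2982470651/122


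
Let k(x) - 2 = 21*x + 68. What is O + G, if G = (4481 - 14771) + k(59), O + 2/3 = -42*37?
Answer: -31607/3 ≈ -10536.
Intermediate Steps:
k(x) = 70 + 21*x (k(x) = 2 + (21*x + 68) = 2 + (68 + 21*x) = 70 + 21*x)
O = -4664/3 (O = -2/3 - 42*37 = -2/3 - 1554 = -4664/3 ≈ -1554.7)
G = -8981 (G = (4481 - 14771) + (70 + 21*59) = -10290 + (70 + 1239) = -10290 + 1309 = -8981)
O + G = -4664/3 - 8981 = -31607/3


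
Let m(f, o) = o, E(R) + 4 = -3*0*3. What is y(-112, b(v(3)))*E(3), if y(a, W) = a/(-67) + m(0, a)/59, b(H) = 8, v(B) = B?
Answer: 3584/3953 ≈ 0.90665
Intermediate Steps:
E(R) = -4 (E(R) = -4 - 3*0*3 = -4 + 0*3 = -4 + 0 = -4)
y(a, W) = 8*a/3953 (y(a, W) = a/(-67) + a/59 = a*(-1/67) + a*(1/59) = -a/67 + a/59 = 8*a/3953)
y(-112, b(v(3)))*E(3) = ((8/3953)*(-112))*(-4) = -896/3953*(-4) = 3584/3953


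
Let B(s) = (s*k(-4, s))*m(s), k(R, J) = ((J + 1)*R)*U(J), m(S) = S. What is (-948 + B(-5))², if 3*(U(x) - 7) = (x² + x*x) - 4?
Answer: 573889936/9 ≈ 6.3766e+7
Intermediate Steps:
U(x) = 17/3 + 2*x²/3 (U(x) = 7 + ((x² + x*x) - 4)/3 = 7 + ((x² + x²) - 4)/3 = 7 + (2*x² - 4)/3 = 7 + (-4 + 2*x²)/3 = 7 + (-4/3 + 2*x²/3) = 17/3 + 2*x²/3)
k(R, J) = R*(1 + J)*(17/3 + 2*J²/3) (k(R, J) = ((J + 1)*R)*(17/3 + 2*J²/3) = ((1 + J)*R)*(17/3 + 2*J²/3) = (R*(1 + J))*(17/3 + 2*J²/3) = R*(1 + J)*(17/3 + 2*J²/3))
B(s) = -4*s²*(1 + s)*(17 + 2*s²)/3 (B(s) = (s*((⅓)*(-4)*(1 + s)*(17 + 2*s²)))*s = (s*(-4*(1 + s)*(17 + 2*s²)/3))*s = (-4*s*(1 + s)*(17 + 2*s²)/3)*s = -4*s²*(1 + s)*(17 + 2*s²)/3)
(-948 + B(-5))² = (-948 - 4/3*(-5)²*(1 - 5)*(17 + 2*(-5)²))² = (-948 - 4/3*25*(-4)*(17 + 2*25))² = (-948 - 4/3*25*(-4)*(17 + 50))² = (-948 - 4/3*25*(-4)*67)² = (-948 + 26800/3)² = (23956/3)² = 573889936/9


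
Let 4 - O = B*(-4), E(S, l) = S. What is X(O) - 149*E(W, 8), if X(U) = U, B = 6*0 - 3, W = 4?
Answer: -604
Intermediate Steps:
B = -3 (B = 0 - 3 = -3)
O = -8 (O = 4 - (-3)*(-4) = 4 - 1*12 = 4 - 12 = -8)
X(O) - 149*E(W, 8) = -8 - 149*4 = -8 - 596 = -604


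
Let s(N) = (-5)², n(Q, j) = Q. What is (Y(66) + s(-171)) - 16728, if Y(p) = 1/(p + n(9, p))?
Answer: -1252724/75 ≈ -16703.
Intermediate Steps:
s(N) = 25
Y(p) = 1/(9 + p) (Y(p) = 1/(p + 9) = 1/(9 + p))
(Y(66) + s(-171)) - 16728 = (1/(9 + 66) + 25) - 16728 = (1/75 + 25) - 16728 = 1876/75 - 16728 = -1252724/75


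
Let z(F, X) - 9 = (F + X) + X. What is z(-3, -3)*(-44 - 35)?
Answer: 0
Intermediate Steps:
z(F, X) = 9 + F + 2*X (z(F, X) = 9 + ((F + X) + X) = 9 + (F + 2*X) = 9 + F + 2*X)
z(-3, -3)*(-44 - 35) = (9 - 3 + 2*(-3))*(-44 - 35) = (9 - 3 - 6)*(-79) = 0*(-79) = 0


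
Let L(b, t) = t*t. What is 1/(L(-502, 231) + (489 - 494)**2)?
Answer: 1/53386 ≈ 1.8732e-5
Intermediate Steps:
L(b, t) = t**2
1/(L(-502, 231) + (489 - 494)**2) = 1/(231**2 + (489 - 494)**2) = 1/(53361 + (-5)**2) = 1/(53361 + 25) = 1/53386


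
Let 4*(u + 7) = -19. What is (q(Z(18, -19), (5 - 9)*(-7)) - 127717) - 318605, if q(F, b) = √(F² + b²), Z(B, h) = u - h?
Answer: -446322 + √13385/4 ≈ -4.4629e+5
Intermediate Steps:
u = -47/4 (u = -7 + (¼)*(-19) = -7 - 19/4 = -47/4 ≈ -11.750)
Z(B, h) = -47/4 - h
(q(Z(18, -19), (5 - 9)*(-7)) - 127717) - 318605 = (√((-47/4 - 1*(-19))² + ((5 - 9)*(-7))²) - 127717) - 318605 = (√((-47/4 + 19)² + (-4*(-7))²) - 127717) - 318605 = (√((29/4)² + 28²) - 127717) - 318605 = (√(841/16 + 784) - 127717) - 318605 = (√(13385/16) - 127717) - 318605 = (√13385/4 - 127717) - 318605 = (-127717 + √13385/4) - 318605 = -446322 + √13385/4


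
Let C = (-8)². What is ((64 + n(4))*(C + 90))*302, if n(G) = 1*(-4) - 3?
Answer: 2650956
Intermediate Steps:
C = 64
n(G) = -7 (n(G) = -4 - 3 = -7)
((64 + n(4))*(C + 90))*302 = ((64 - 7)*(64 + 90))*302 = (57*154)*302 = 8778*302 = 2650956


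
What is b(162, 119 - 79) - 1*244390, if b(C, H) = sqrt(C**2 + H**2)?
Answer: -244390 + 2*sqrt(6961) ≈ -2.4422e+5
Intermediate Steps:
b(162, 119 - 79) - 1*244390 = sqrt(162**2 + (119 - 79)**2) - 1*244390 = sqrt(26244 + 40**2) - 244390 = sqrt(26244 + 1600) - 244390 = sqrt(27844) - 244390 = 2*sqrt(6961) - 244390 = -244390 + 2*sqrt(6961)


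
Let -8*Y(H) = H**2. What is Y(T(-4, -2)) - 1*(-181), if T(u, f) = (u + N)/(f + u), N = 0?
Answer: 3257/18 ≈ 180.94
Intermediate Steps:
T(u, f) = u/(f + u) (T(u, f) = (u + 0)/(f + u) = u/(f + u))
Y(H) = -H**2/8
Y(T(-4, -2)) - 1*(-181) = -16/(-2 - 4)**2/8 - 1*(-181) = -(-4/(-6))**2/8 + 181 = -(-4*(-1/6))**2/8 + 181 = -(2/3)**2/8 + 181 = -1/8*4/9 + 181 = -1/18 + 181 = 3257/18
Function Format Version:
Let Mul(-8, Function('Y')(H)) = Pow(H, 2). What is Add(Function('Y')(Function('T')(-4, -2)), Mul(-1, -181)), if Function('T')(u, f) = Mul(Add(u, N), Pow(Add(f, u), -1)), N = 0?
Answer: Rational(3257, 18) ≈ 180.94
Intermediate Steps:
Function('T')(u, f) = Mul(u, Pow(Add(f, u), -1)) (Function('T')(u, f) = Mul(Add(u, 0), Pow(Add(f, u), -1)) = Mul(u, Pow(Add(f, u), -1)))
Function('Y')(H) = Mul(Rational(-1, 8), Pow(H, 2))
Add(Function('Y')(Function('T')(-4, -2)), Mul(-1, -181)) = Add(Mul(Rational(-1, 8), Pow(Mul(-4, Pow(Add(-2, -4), -1)), 2)), Mul(-1, -181)) = Add(Mul(Rational(-1, 8), Pow(Mul(-4, Pow(-6, -1)), 2)), 181) = Add(Mul(Rational(-1, 8), Pow(Mul(-4, Rational(-1, 6)), 2)), 181) = Add(Mul(Rational(-1, 8), Pow(Rational(2, 3), 2)), 181) = Add(Mul(Rational(-1, 8), Rational(4, 9)), 181) = Add(Rational(-1, 18), 181) = Rational(3257, 18)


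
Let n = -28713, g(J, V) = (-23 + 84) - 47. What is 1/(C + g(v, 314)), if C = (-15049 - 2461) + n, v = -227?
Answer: -1/46209 ≈ -2.1641e-5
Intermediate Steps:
g(J, V) = 14 (g(J, V) = 61 - 47 = 14)
C = -46223 (C = (-15049 - 2461) - 28713 = -17510 - 28713 = -46223)
1/(C + g(v, 314)) = 1/(-46223 + 14) = 1/(-46209) = -1/46209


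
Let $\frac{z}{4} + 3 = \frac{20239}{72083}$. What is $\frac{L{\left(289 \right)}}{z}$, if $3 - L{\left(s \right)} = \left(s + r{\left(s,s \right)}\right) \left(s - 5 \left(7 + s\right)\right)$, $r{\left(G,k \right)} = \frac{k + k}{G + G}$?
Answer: $- \frac{24896963619}{784040} \approx -31755.0$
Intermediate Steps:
$r{\left(G,k \right)} = \frac{k}{G}$ ($r{\left(G,k \right)} = \frac{2 k}{2 G} = 2 k \frac{1}{2 G} = \frac{k}{G}$)
$L{\left(s \right)} = 3 - \left(1 + s\right) \left(-35 - 4 s\right)$ ($L{\left(s \right)} = 3 - \left(s + \frac{s}{s}\right) \left(s - 5 \left(7 + s\right)\right) = 3 - \left(s + 1\right) \left(s - \left(35 + 5 s\right)\right) = 3 - \left(1 + s\right) \left(-35 - 4 s\right)$)
$z = - \frac{784040}{72083}$ ($z = -12 + 4 \cdot \frac{20239}{72083} = -12 + \frac{80956}{72083} = - \frac{784040}{72083} \approx -10.877$)
$\frac{L{\left(289 \right)}}{z} = \frac{38 + 4 \cdot 289^{2} + 39 \cdot 289}{- \frac{784040}{72083}} = \left(38 + 4 \cdot 83521 + 11271\right) \left(- \frac{72083}{784040}\right) = \left(38 + 334084 + 11271\right) \left(- \frac{72083}{784040}\right) = 345393 \left(- \frac{72083}{784040}\right) = - \frac{24896963619}{784040}$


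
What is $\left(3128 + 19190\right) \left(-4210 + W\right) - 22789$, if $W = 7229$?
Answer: $67355253$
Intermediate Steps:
$\left(3128 + 19190\right) \left(-4210 + W\right) - 22789 = \left(3128 + 19190\right) \left(-4210 + 7229\right) - 22789 = 22318 \cdot 3019 - 22789 = 67378042 - 22789 = 67355253$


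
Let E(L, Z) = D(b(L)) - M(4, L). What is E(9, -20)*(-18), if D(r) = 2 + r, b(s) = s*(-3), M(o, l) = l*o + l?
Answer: 1260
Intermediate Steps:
M(o, l) = l + l*o
b(s) = -3*s
E(L, Z) = 2 - 8*L (E(L, Z) = (2 - 3*L) - L*(1 + 4) = (2 - 3*L) - L*5 = (2 - 3*L) - 5*L = 2 - 8*L)
E(9, -20)*(-18) = (2 - 8*9)*(-18) = (2 - 72)*(-18) = -70*(-18) = 1260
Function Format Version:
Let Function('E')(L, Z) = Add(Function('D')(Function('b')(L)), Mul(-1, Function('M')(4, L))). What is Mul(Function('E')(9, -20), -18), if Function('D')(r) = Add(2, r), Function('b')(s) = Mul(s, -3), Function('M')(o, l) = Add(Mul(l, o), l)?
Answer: 1260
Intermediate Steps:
Function('M')(o, l) = Add(l, Mul(l, o))
Function('b')(s) = Mul(-3, s)
Function('E')(L, Z) = Add(2, Mul(-8, L)) (Function('E')(L, Z) = Add(Add(2, Mul(-3, L)), Mul(-1, Mul(L, Add(1, 4)))) = Add(Add(2, Mul(-3, L)), Mul(-1, Mul(L, 5))) = Add(Add(2, Mul(-3, L)), Mul(-1, Mul(5, L))) = Add(Add(2, Mul(-3, L)), Mul(-5, L)) = Add(2, Mul(-8, L)))
Mul(Function('E')(9, -20), -18) = Mul(Add(2, Mul(-8, 9)), -18) = Mul(Add(2, -72), -18) = Mul(-70, -18) = 1260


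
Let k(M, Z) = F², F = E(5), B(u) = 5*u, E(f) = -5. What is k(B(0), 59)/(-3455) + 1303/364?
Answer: 898553/251524 ≈ 3.5724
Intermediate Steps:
F = -5
k(M, Z) = 25 (k(M, Z) = (-5)² = 25)
k(B(0), 59)/(-3455) + 1303/364 = 25/(-3455) + 1303/364 = 25*(-1/3455) + 1303*(1/364) = -5/691 + 1303/364 = 898553/251524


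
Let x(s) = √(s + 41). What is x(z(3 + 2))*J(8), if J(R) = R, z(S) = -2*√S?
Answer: 8*√(41 - 2*√5) ≈ 48.351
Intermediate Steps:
x(s) = √(41 + s)
x(z(3 + 2))*J(8) = √(41 - 2*√(3 + 2))*8 = √(41 - 2*√5)*8 = 8*√(41 - 2*√5)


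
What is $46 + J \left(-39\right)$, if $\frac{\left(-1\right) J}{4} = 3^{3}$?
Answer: $4258$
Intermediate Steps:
$J = -108$ ($J = - 4 \cdot 3^{3} = \left(-4\right) 27 = -108$)
$46 + J \left(-39\right) = 46 - -4212 = 46 + 4212 = 4258$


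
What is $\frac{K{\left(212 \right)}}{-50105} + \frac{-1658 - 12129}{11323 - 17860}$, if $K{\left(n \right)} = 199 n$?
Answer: $\frac{415014679}{327536385} \approx 1.2671$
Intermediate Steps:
$\frac{K{\left(212 \right)}}{-50105} + \frac{-1658 - 12129}{11323 - 17860} = \frac{199 \cdot 212}{-50105} + \frac{-1658 - 12129}{11323 - 17860} = 42188 \left(- \frac{1}{50105}\right) - \frac{13787}{11323 - 17860} = - \frac{42188}{50105} - \frac{13787}{-6537} = - \frac{42188}{50105} - - \frac{13787}{6537} = - \frac{42188}{50105} + \frac{13787}{6537} = \frac{415014679}{327536385}$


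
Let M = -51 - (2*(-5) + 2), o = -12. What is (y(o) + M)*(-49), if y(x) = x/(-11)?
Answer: 22589/11 ≈ 2053.5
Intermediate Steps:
M = -43 (M = -51 - (-10 + 2) = -51 - 1*(-8) = -51 + 8 = -43)
y(x) = -x/11 (y(x) = x*(-1/11) = -x/11)
(y(o) + M)*(-49) = (-1/11*(-12) - 43)*(-49) = (12/11 - 43)*(-49) = -461/11*(-49) = 22589/11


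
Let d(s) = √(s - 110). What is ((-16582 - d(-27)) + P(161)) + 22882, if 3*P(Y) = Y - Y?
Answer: 6300 - I*√137 ≈ 6300.0 - 11.705*I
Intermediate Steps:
d(s) = √(-110 + s)
P(Y) = 0 (P(Y) = (Y - Y)/3 = (⅓)*0 = 0)
((-16582 - d(-27)) + P(161)) + 22882 = ((-16582 - √(-110 - 27)) + 0) + 22882 = ((-16582 - √(-137)) + 0) + 22882 = ((-16582 - I*√137) + 0) + 22882 = (-16582 - I*√137) + 22882 = 6300 - I*√137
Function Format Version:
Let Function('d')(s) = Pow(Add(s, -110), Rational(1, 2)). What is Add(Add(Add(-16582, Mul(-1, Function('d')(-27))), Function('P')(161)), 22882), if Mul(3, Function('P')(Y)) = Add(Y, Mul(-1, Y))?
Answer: Add(6300, Mul(-1, I, Pow(137, Rational(1, 2)))) ≈ Add(6300.0, Mul(-11.705, I))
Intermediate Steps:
Function('d')(s) = Pow(Add(-110, s), Rational(1, 2))
Function('P')(Y) = 0 (Function('P')(Y) = Mul(Rational(1, 3), Add(Y, Mul(-1, Y))) = Mul(Rational(1, 3), 0) = 0)
Add(Add(Add(-16582, Mul(-1, Function('d')(-27))), Function('P')(161)), 22882) = Add(Add(Add(-16582, Mul(-1, Pow(Add(-110, -27), Rational(1, 2)))), 0), 22882) = Add(Add(Add(-16582, Mul(-1, Pow(-137, Rational(1, 2)))), 0), 22882) = Add(Add(Add(-16582, Mul(-1, Mul(I, Pow(137, Rational(1, 2))))), 0), 22882) = Add(Add(Add(-16582, Mul(-1, I, Pow(137, Rational(1, 2)))), 0), 22882) = Add(Add(-16582, Mul(-1, I, Pow(137, Rational(1, 2)))), 22882) = Add(6300, Mul(-1, I, Pow(137, Rational(1, 2))))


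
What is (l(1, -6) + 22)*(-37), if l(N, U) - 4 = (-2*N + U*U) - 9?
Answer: -1887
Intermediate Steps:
l(N, U) = -5 + U² - 2*N (l(N, U) = 4 + ((-2*N + U*U) - 9) = 4 + ((-2*N + U²) - 9) = 4 + ((U² - 2*N) - 9) = 4 + (-9 + U² - 2*N) = -5 + U² - 2*N)
(l(1, -6) + 22)*(-37) = ((-5 + (-6)² - 2*1) + 22)*(-37) = ((-5 + 36 - 2) + 22)*(-37) = (29 + 22)*(-37) = 51*(-37) = -1887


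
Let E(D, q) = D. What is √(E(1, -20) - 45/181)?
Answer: 2*√6154/181 ≈ 0.86682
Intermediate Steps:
√(E(1, -20) - 45/181) = √(1 - 45/181) = √(136/181) = 2*√6154/181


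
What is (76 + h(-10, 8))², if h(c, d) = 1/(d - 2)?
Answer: 208849/36 ≈ 5801.4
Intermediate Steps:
h(c, d) = 1/(-2 + d)
(76 + h(-10, 8))² = (76 + 1/(-2 + 8))² = (76 + 1/6)² = (76 + ⅙)² = (457/6)² = 208849/36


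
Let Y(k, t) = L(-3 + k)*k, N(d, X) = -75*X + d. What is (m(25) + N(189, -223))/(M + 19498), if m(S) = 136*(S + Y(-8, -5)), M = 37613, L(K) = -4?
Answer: 8222/19037 ≈ 0.43190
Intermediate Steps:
N(d, X) = d - 75*X
Y(k, t) = -4*k
m(S) = 4352 + 136*S (m(S) = 136*(S - 4*(-8)) = 136*(S + 32) = 136*(32 + S) = 4352 + 136*S)
(m(25) + N(189, -223))/(M + 19498) = ((4352 + 136*25) + (189 - 75*(-223)))/(37613 + 19498) = ((4352 + 3400) + (189 + 16725))/57111 = (7752 + 16914)*(1/57111) = 24666*(1/57111) = 8222/19037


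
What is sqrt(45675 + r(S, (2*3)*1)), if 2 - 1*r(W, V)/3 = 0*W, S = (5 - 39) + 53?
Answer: sqrt(45681) ≈ 213.73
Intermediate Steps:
S = 19 (S = -34 + 53 = 19)
r(W, V) = 6 (r(W, V) = 6 - 0*W = 6 - 3*0 = 6 + 0 = 6)
sqrt(45675 + r(S, (2*3)*1)) = sqrt(45675 + 6) = sqrt(45681)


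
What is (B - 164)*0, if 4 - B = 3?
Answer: 0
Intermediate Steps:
B = 1 (B = 4 - 1*3 = 4 - 3 = 1)
(B - 164)*0 = (1 - 164)*0 = -163*0 = 0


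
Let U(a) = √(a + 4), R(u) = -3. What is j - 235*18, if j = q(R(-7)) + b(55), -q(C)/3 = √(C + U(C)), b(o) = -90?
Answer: -4320 - 3*I*√2 ≈ -4320.0 - 4.2426*I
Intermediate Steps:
U(a) = √(4 + a)
q(C) = -3*√(C + √(4 + C))
j = -90 - 3*I*√2 (j = -3*√(-3 + √(4 - 3)) - 90 = -3*√(-3 + √1) - 90 = -3*√(-3 + 1) - 90 = -3*I*√2 - 90 = -90 - 3*I*√2 ≈ -90.0 - 4.2426*I)
j - 235*18 = (-90 - 3*I*√2) - 235*18 = (-90 - 3*I*√2) - 4230 = -4320 - 3*I*√2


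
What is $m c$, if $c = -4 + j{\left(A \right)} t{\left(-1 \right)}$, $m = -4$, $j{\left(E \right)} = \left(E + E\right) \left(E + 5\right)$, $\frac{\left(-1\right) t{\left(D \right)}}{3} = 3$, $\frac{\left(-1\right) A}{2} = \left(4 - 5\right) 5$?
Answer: $10816$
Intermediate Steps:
$A = 10$ ($A = - 2 \left(4 - 5\right) 5 = - 2 \left(\left(-1\right) 5\right) = \left(-2\right) \left(-5\right) = 10$)
$t{\left(D \right)} = -9$ ($t{\left(D \right)} = \left(-3\right) 3 = -9$)
$j{\left(E \right)} = 2 E \left(5 + E\right)$
$c = -2704$ ($c = -4 + 2 \cdot 10 \left(5 + 10\right) \left(-9\right) = -4 + 2 \cdot 10 \cdot 15 \left(-9\right) = -4 + 300 \left(-9\right) = -4 - 2700 = -2704$)
$m c = \left(-4\right) \left(-2704\right) = 10816$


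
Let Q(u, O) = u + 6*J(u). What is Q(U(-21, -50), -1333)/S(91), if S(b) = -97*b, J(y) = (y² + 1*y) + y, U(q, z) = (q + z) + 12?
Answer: -20119/8827 ≈ -2.2793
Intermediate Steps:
U(q, z) = 12 + q + z
J(y) = y² + 2*y (J(y) = (y² + y) + y = (y + y²) + y = y² + 2*y)
Q(u, O) = u + 6*u*(2 + u) (Q(u, O) = u + 6*(u*(2 + u)) = u + 6*u*(2 + u))
Q(U(-21, -50), -1333)/S(91) = ((12 - 21 - 50)*(13 + 6*(12 - 21 - 50)))/((-97*91)) = -59*(13 + 6*(-59))/(-8827) = -59*(13 - 354)*(-1/8827) = -59*(-341)*(-1/8827) = 20119*(-1/8827) = -20119/8827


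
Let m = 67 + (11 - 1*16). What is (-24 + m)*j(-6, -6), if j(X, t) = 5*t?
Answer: -1140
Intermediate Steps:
m = 62 (m = 67 + (11 - 16) = 67 - 5 = 62)
(-24 + m)*j(-6, -6) = (-24 + 62)*(5*(-6)) = 38*(-30) = -1140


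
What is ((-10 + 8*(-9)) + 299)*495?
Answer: 107415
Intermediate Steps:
((-10 + 8*(-9)) + 299)*495 = ((-10 - 72) + 299)*495 = (-82 + 299)*495 = 217*495 = 107415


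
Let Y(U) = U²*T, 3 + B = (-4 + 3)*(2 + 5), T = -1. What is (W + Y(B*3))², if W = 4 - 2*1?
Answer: 806404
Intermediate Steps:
B = -10 (B = -3 + (-4 + 3)*(2 + 5) = -3 - 1*7 = -3 - 7 = -10)
W = 2 (W = 4 - 2 = 2)
Y(U) = -U² (Y(U) = U²*(-1) = -U²)
(W + Y(B*3))² = (2 - (-10*3)²)² = (2 - 1*(-30)²)² = (2 - 1*900)² = (2 - 900)² = (-898)² = 806404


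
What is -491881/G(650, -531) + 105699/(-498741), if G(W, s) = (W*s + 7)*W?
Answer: -601730878211/2868949416050 ≈ -0.20974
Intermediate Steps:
G(W, s) = W*(7 + W*s) (G(W, s) = (7 + W*s)*W = W*(7 + W*s))
-491881/G(650, -531) + 105699/(-498741) = -491881*1/(650*(7 + 650*(-531))) + 105699/(-498741) = -491881*1/(650*(7 - 345150)) + 105699*(-1/498741) = -491881/(650*(-345143)) - 35233/166247 = -491881/(-224342950) - 35233/166247 = -491881*(-1/224342950) - 35233/166247 = 37837/17257150 - 35233/166247 = -601730878211/2868949416050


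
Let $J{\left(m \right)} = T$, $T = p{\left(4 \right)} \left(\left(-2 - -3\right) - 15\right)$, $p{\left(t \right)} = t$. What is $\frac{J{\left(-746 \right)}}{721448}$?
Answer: $- \frac{1}{12883} \approx -7.7622 \cdot 10^{-5}$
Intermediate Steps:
$T = -56$ ($T = 4 \left(\left(-2 - -3\right) - 15\right) = 4 \left(\left(-2 + 3\right) - 15\right) = 4 \left(1 - 15\right) = 4 \left(-14\right) = -56$)
$J{\left(m \right)} = -56$
$\frac{J{\left(-746 \right)}}{721448} = - \frac{56}{721448} = \left(-56\right) \frac{1}{721448} = - \frac{1}{12883}$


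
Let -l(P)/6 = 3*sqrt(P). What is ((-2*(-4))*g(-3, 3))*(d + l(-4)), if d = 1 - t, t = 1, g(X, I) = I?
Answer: -864*I ≈ -864.0*I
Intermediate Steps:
l(P) = -18*sqrt(P)
d = 0 (d = 1 - 1*1 = 1 - 1 = 0)
((-2*(-4))*g(-3, 3))*(d + l(-4)) = (-2*(-4)*3)*(0 - 36*I) = (8*3)*(0 - 36*I) = 24*(0 - 36*I) = 24*(-36*I) = -864*I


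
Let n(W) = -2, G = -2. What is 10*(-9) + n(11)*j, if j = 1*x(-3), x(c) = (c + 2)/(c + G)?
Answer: -452/5 ≈ -90.400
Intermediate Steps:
x(c) = (2 + c)/(-2 + c) (x(c) = (c + 2)/(c - 2) = (2 + c)/(-2 + c))
j = ⅕ (j = 1*((2 - 3)/(-2 - 3)) = 1*(-1/(-5)) = 1*(-⅕*(-1)) = 1*(⅕) = ⅕ ≈ 0.20000)
10*(-9) + n(11)*j = 10*(-9) - 2*⅕ = -90 - ⅖ = -452/5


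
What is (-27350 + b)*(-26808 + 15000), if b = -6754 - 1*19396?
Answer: 631728000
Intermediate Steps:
b = -26150 (b = -6754 - 19396 = -26150)
(-27350 + b)*(-26808 + 15000) = (-27350 - 26150)*(-26808 + 15000) = -53500*(-11808) = 631728000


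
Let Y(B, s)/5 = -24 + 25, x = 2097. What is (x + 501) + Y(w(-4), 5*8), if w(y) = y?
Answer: 2603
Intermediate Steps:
Y(B, s) = 5 (Y(B, s) = 5*(-24 + 25) = 5*1 = 5)
(x + 501) + Y(w(-4), 5*8) = (2097 + 501) + 5 = 2598 + 5 = 2603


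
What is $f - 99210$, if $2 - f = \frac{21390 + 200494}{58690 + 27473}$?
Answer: $- \frac{8548280788}{86163} \approx -99211.0$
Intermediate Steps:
$f = - \frac{49558}{86163}$ ($f = 2 - \frac{21390 + 200494}{58690 + 27473} = 2 - \frac{221884}{86163} = - \frac{49558}{86163} \approx -0.57517$)
$f - 99210 = - \frac{49558}{86163} - 99210 = - \frac{8548280788}{86163}$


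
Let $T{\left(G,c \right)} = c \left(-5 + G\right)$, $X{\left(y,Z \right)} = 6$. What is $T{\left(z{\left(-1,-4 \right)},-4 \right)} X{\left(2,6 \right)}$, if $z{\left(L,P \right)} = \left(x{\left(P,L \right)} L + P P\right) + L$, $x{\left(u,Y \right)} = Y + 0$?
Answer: $-264$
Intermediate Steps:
$x{\left(u,Y \right)} = Y$
$z{\left(L,P \right)} = L + L^{2} + P^{2}$ ($z{\left(L,P \right)} = \left(L L + P P\right) + L = \left(L^{2} + P^{2}\right) + L = L + L^{2} + P^{2}$)
$T{\left(z{\left(-1,-4 \right)},-4 \right)} X{\left(2,6 \right)} = - 4 \left(-5 + \left(-1 + \left(-1\right)^{2} + \left(-4\right)^{2}\right)\right) 6 = - 4 \left(-5 + \left(-1 + 1 + 16\right)\right) 6 = - 4 \left(-5 + 16\right) 6 = \left(-4\right) 11 \cdot 6 = \left(-44\right) 6 = -264$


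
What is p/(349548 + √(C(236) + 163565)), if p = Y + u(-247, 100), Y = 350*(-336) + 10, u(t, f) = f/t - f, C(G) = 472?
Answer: -3387065357480/10059786381983 + 29069530*√164037/30179359145949 ≈ -0.33630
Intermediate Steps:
u(t, f) = -f + f/t
Y = -117590 (Y = -117600 + 10 = -117590)
p = -29069530/247 (p = -117590 + (-1*100 + 100/(-247)) = -117590 + (-100 + 100*(-1/247)) = -117590 + (-100 - 100/247) = -117590 - 24800/247 = -29069530/247 ≈ -1.1769e+5)
p/(349548 + √(C(236) + 163565)) = -29069530/(247*(349548 + √(472 + 163565))) = -29069530/(247*(349548 + √164037))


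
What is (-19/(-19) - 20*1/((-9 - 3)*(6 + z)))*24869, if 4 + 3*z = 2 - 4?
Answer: 422773/12 ≈ 35231.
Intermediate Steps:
z = -2 (z = -4/3 + (2 - 4)/3 = -4/3 + (⅓)*(-2) = -4/3 - ⅔ = -2)
(-19/(-19) - 20*1/((-9 - 3)*(6 + z)))*24869 = (-19/(-19) - 20*1/((-9 - 3)*(6 - 2)))*24869 = (-19*(-1/19) - 20/(4*(-12)))*24869 = (1 - 20/(-48))*24869 = (1 - 20*(-1/48))*24869 = (1 + 5/12)*24869 = (17/12)*24869 = 422773/12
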